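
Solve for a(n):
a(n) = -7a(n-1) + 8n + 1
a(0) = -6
First-order linear with linear forcing.
Homogeneous solution: a_h(n) = A·(-7)^n.
Try particular a_p(n) = pn + q. Substituting:
  pn + q = -7(p(n-1) + q) + 8n + 1.
Matching the n-coefficient: p = -7p + 8 ⇒ p = 1.
Matching constants: q = 7p - 7q + 1 ⇒ q = 1.
General: a(n) = A·(-7)^n + n + 1.
Apply a(0) = -6: A + 1 = -6 ⇒ A = -7.
So a(n) = - 7 \left(-7\right)^{n} + n + 1.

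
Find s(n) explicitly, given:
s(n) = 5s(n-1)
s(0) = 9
This is a homogeneous first-order recurrence with ratio 5.
By induction s(n) = s(0) · (5)^n = 9 \cdot 5^{n}.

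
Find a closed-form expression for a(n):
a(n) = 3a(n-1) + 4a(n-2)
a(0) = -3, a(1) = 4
Characteristic equation: x² - 3x - 4 = 0, which factors as (x - (-1))(x - (4)) = 0.
Roots r₁ = -1, r₂ = 4 (distinct).
General solution: a(n) = A·(-1)^n + B·(4)^n.
From a(0) = -3: A + B = -3.
From a(1) = 4: -A + 4B = 4.
Solving: A = - \frac{16}{5}, B = \frac{1}{5}.
So a(n) = - \frac{16 \left(-1\right)^{n}}{5} + \frac{4^{n}}{5}.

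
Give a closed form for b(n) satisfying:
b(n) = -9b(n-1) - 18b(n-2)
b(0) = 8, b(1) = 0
Characteristic equation: x² + 9x + 18 = 0, which factors as (x - (-6))(x - (-3)) = 0.
Roots r₁ = -6, r₂ = -3 (distinct).
General solution: b(n) = A·(-6)^n + B·(-3)^n.
From b(0) = 8: A + B = 8.
From b(1) = 0: -6A - 3B = 0.
Solving: A = -8, B = 16.
So b(n) = 16 \left(-3\right)^{n} - 8 \left(-6\right)^{n}.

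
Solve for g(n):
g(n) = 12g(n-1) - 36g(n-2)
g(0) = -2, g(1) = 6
Characteristic equation: x² - 12x + 36 = 0, which is (x - (6))².
Repeated root r = 6.
General solution: g(n) = (A + Bn)·(6)^n.
From g(0) = -2: A = -2.
From g(1) = 6: (A + B)·(6) = 6 ⇒ B = 3.
So g(n) = \left(3 n - 2\right) \cdot (6)^n.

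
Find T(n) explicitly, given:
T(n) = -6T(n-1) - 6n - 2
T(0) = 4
First-order linear with linear forcing.
Homogeneous solution: T_h(n) = A·(-6)^n.
Try particular T_p(n) = pn + q. Substituting:
  pn + q = -6(p(n-1) + q) - 6n - 2.
Matching the n-coefficient: p = -6p - 6 ⇒ p = - \frac{6}{7}.
Matching constants: q = 6p - 6q - 2 ⇒ q = - \frac{50}{49}.
General: T(n) = A·(-6)^n - \frac{6 n}{7} - \frac{50}{49}.
Apply T(0) = 4: A - \frac{50}{49} = 4 ⇒ A = \frac{246}{49}.
So T(n) = \frac{246 \left(-6\right)^{n}}{49} - \frac{6 n}{7} - \frac{50}{49}.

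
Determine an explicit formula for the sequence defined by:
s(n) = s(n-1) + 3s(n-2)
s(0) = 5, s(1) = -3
Characteristic equation: x² - x - 3 = 0.
Discriminant Δ = (1)² + 4·(3) = 13.
Roots r₁,₂ = (1 ± √13)/2, so r₁ = \frac{1}{2} + \frac{\sqrt{13}}{2}, r₂ = \frac{1}{2} - \frac{\sqrt{13}}{2}.
General solution: s(n) = A·r₁^n + B·r₂^n.
From the initial conditions, A + B = 5 and r₁A + r₂B = -3.
Since r₁ - r₂ = √13: A = (-3 - (5)r₂)/√13 = \frac{5}{2} - \frac{11 \sqrt{13}}{26}, and B = 5 - A = \frac{11 \sqrt{13}}{26} + \frac{5}{2}.
So s(n) = \left(\frac{5}{2} - \frac{11 \sqrt{13}}{26}\right)\left(\frac{1}{2} + \frac{\sqrt{13}}{2}\right)^n + \left(\frac{11 \sqrt{13}}{26} + \frac{5}{2}\right)\left(\frac{1}{2} - \frac{\sqrt{13}}{2}\right)^n.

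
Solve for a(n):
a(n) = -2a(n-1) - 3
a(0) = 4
First-order linear non-homogeneous.
Homogeneous solution: a_h(n) = A·(-2)^n.
Try constant particular solution a_p = K: K = -2K - 3 ⇒ K = -1.
General: a(n) = A·(-2)^n - 1.
Apply a(0) = 4: A - 1 = 4 ⇒ A = 5.
So a(n) = 5 \left(-2\right)^{n} - 1.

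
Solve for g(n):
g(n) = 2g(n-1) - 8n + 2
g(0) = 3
First-order linear with linear forcing.
Homogeneous solution: g_h(n) = A·(2)^n.
Try particular g_p(n) = pn + q. Substituting:
  pn + q = 2(p(n-1) + q) - 8n + 2.
Matching the n-coefficient: p = 2p - 8 ⇒ p = 8.
Matching constants: q = -2p + 2q + 2 ⇒ q = 14.
General: g(n) = A·(2)^n + 8 n + 14.
Apply g(0) = 3: A + 14 = 3 ⇒ A = -11.
So g(n) = - 11 \cdot 2^{n} + 8 n + 14.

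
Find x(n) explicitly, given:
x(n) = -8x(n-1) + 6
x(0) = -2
First-order linear non-homogeneous.
Homogeneous solution: x_h(n) = A·(-8)^n.
Try constant particular solution x_p = K: K = -8K + 6 ⇒ K = \frac{2}{3}.
General: x(n) = A·(-8)^n + \frac{2}{3}.
Apply x(0) = -2: A + \frac{2}{3} = -2 ⇒ A = - \frac{8}{3}.
So x(n) = \frac{2}{3} - \frac{8 \left(-8\right)^{n}}{3}.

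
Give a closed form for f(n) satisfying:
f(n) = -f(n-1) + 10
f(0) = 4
First-order linear non-homogeneous.
Homogeneous solution: f_h(n) = A·(-1)^n.
Try constant particular solution f_p = K: K = -K + 10 ⇒ K = 5.
General: f(n) = A·(-1)^n + 5.
Apply f(0) = 4: A + 5 = 4 ⇒ A = -1.
So f(n) = 5 - \left(-1\right)^{n}.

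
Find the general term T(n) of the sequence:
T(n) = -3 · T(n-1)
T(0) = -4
Pure geometric recurrence with ratio -3.
By induction T(n) = T(0) · (-3)^n = - 4 \left(-3\right)^{n}.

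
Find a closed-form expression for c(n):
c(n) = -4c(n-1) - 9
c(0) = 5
First-order linear non-homogeneous.
Homogeneous solution: c_h(n) = A·(-4)^n.
Try constant particular solution c_p = K: K = -4K - 9 ⇒ K = - \frac{9}{5}.
General: c(n) = A·(-4)^n - \frac{9}{5}.
Apply c(0) = 5: A - \frac{9}{5} = 5 ⇒ A = \frac{34}{5}.
So c(n) = \frac{34 \left(-4\right)^{n}}{5} - \frac{9}{5}.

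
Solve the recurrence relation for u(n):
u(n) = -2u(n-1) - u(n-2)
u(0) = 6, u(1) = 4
Characteristic equation: x² + 2x + 1 = 0, which is (x - (-1))².
Repeated root r = -1.
General solution: u(n) = (A + Bn)·(-1)^n.
From u(0) = 6: A = 6.
From u(1) = 4: (A + B)·(-1) = 4 ⇒ B = -10.
So u(n) = \left(6 - 10 n\right) \cdot (-1)^n.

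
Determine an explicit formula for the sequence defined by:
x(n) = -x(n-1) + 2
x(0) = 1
First-order linear non-homogeneous.
Homogeneous solution: x_h(n) = A·(-1)^n.
Try constant particular solution x_p = K: K = -K + 2 ⇒ K = 1.
General: x(n) = A·(-1)^n + 1.
Apply x(0) = 1: A + 1 = 1 ⇒ A = 0.
So x(n) = 1.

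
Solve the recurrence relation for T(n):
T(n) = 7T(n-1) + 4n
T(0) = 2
First-order linear with linear forcing.
Homogeneous solution: T_h(n) = A·(7)^n.
Try particular T_p(n) = pn + q. Substituting:
  pn + q = 7(p(n-1) + q) + 4n.
Matching the n-coefficient: p = 7p + 4 ⇒ p = - \frac{2}{3}.
Matching constants: q = -7p + 7q ⇒ q = - \frac{7}{9}.
General: T(n) = A·(7)^n - \frac{2 n}{3} - \frac{7}{9}.
Apply T(0) = 2: A - \frac{7}{9} = 2 ⇒ A = \frac{25}{9}.
So T(n) = \frac{25 \cdot 7^{n}}{9} - \frac{2 n}{3} - \frac{7}{9}.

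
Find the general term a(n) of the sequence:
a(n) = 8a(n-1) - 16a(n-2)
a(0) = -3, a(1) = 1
Characteristic equation: x² - 8x + 16 = 0, which is (x - (4))².
Repeated root r = 4.
General solution: a(n) = (A + Bn)·(4)^n.
From a(0) = -3: A = -3.
From a(1) = 1: (A + B)·(4) = 1 ⇒ B = \frac{13}{4}.
So a(n) = \left(\frac{13 n}{4} - 3\right) \cdot (4)^n.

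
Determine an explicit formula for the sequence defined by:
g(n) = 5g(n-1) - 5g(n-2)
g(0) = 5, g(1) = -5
Characteristic equation: x² - 5x + 5 = 0.
Discriminant Δ = (5)² + 4·(-5) = 5.
Roots r₁,₂ = (5 ± √5)/2, so r₁ = \frac{\sqrt{5}}{2} + \frac{5}{2}, r₂ = \frac{5}{2} - \frac{\sqrt{5}}{2}.
General solution: g(n) = A·r₁^n + B·r₂^n.
From the initial conditions, A + B = 5 and r₁A + r₂B = -5.
Since r₁ - r₂ = √5: A = (-5 - (5)r₂)/√5 = \frac{5}{2} - \frac{7 \sqrt{5}}{2}, and B = 5 - A = \frac{5}{2} + \frac{7 \sqrt{5}}{2}.
So g(n) = \left(\frac{5}{2} - \frac{7 \sqrt{5}}{2}\right)\left(\frac{\sqrt{5}}{2} + \frac{5}{2}\right)^n + \left(\frac{5}{2} + \frac{7 \sqrt{5}}{2}\right)\left(\frac{5}{2} - \frac{\sqrt{5}}{2}\right)^n.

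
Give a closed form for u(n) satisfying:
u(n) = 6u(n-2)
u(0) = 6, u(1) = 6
Characteristic equation: x² - 6 = 0.
Discriminant Δ = (0)² + 4·(6) = 24.
Roots r₁,₂ = (0 ± √24)/2, so r₁ = \sqrt{6}, r₂ = - \sqrt{6}.
General solution: u(n) = A·r₁^n + B·r₂^n.
From the initial conditions, A + B = 6 and r₁A + r₂B = 6.
Since r₁ - r₂ = √24: A = (6 - (6)r₂)/√24 = \frac{\sqrt{6}}{2} + 3, and B = 6 - A = 3 - \frac{\sqrt{6}}{2}.
So u(n) = \left(\frac{\sqrt{6}}{2} + 3\right)\left(\sqrt{6}\right)^n + \left(3 - \frac{\sqrt{6}}{2}\right)\left(- \sqrt{6}\right)^n.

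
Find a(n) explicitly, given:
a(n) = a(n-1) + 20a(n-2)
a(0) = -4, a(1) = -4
Characteristic equation: x² - x - 20 = 0, which factors as (x - (5))(x - (-4)) = 0.
Roots r₁ = 5, r₂ = -4 (distinct).
General solution: a(n) = A·(5)^n + B·(-4)^n.
From a(0) = -4: A + B = -4.
From a(1) = -4: 5A - 4B = -4.
Solving: A = - \frac{20}{9}, B = - \frac{16}{9}.
So a(n) = - \frac{16 \left(-4\right)^{n}}{9} - \frac{20 \cdot 5^{n}}{9}.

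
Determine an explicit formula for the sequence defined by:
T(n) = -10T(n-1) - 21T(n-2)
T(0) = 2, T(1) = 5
Characteristic equation: x² + 10x + 21 = 0, which factors as (x - (-7))(x - (-3)) = 0.
Roots r₁ = -7, r₂ = -3 (distinct).
General solution: T(n) = A·(-7)^n + B·(-3)^n.
From T(0) = 2: A + B = 2.
From T(1) = 5: -7A - 3B = 5.
Solving: A = - \frac{11}{4}, B = \frac{19}{4}.
So T(n) = \frac{19 \left(-3\right)^{n}}{4} - \frac{11 \left(-7\right)^{n}}{4}.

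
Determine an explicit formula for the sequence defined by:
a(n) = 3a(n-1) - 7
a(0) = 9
First-order linear non-homogeneous.
Homogeneous solution: a_h(n) = A·(3)^n.
Try constant particular solution a_p = K: K = 3K - 7 ⇒ K = \frac{7}{2}.
General: a(n) = A·(3)^n + \frac{7}{2}.
Apply a(0) = 9: A + \frac{7}{2} = 9 ⇒ A = \frac{11}{2}.
So a(n) = \frac{11 \cdot 3^{n}}{2} + \frac{7}{2}.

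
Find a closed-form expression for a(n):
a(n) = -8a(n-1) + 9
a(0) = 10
First-order linear non-homogeneous.
Homogeneous solution: a_h(n) = A·(-8)^n.
Try constant particular solution a_p = K: K = -8K + 9 ⇒ K = 1.
General: a(n) = A·(-8)^n + 1.
Apply a(0) = 10: A + 1 = 10 ⇒ A = 9.
So a(n) = 9 \left(-8\right)^{n} + 1.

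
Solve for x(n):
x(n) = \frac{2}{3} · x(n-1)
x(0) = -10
Pure geometric recurrence with ratio \frac{2}{3}.
By induction x(n) = x(0) · (\frac{2}{3})^n = - 10 \left(\frac{2}{3}\right)^{n}.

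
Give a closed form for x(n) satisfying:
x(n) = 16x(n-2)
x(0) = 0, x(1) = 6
Characteristic equation: x² - 16 = 0, which factors as (x - (-4))(x - (4)) = 0.
Roots r₁ = -4, r₂ = 4 (distinct).
General solution: x(n) = A·(-4)^n + B·(4)^n.
From x(0) = 0: A + B = 0.
From x(1) = 6: -4A + 4B = 6.
Solving: A = - \frac{3}{4}, B = \frac{3}{4}.
So x(n) = - \frac{3 \left(-4\right)^{n}}{4} + \frac{3 \cdot 4^{n}}{4}.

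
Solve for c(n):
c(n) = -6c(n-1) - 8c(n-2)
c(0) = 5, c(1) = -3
Characteristic equation: x² + 6x + 8 = 0, which factors as (x - (-2))(x - (-4)) = 0.
Roots r₁ = -2, r₂ = -4 (distinct).
General solution: c(n) = A·(-2)^n + B·(-4)^n.
From c(0) = 5: A + B = 5.
From c(1) = -3: -2A - 4B = -3.
Solving: A = \frac{17}{2}, B = - \frac{7}{2}.
So c(n) = \frac{17 \left(-2\right)^{n}}{2} - \frac{7 \left(-4\right)^{n}}{2}.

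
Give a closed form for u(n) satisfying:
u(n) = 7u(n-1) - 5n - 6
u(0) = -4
First-order linear with linear forcing.
Homogeneous solution: u_h(n) = A·(7)^n.
Try particular u_p(n) = pn + q. Substituting:
  pn + q = 7(p(n-1) + q) - 5n - 6.
Matching the n-coefficient: p = 7p - 5 ⇒ p = \frac{5}{6}.
Matching constants: q = -7p + 7q - 6 ⇒ q = \frac{71}{36}.
General: u(n) = A·(7)^n + \frac{5 n}{6} + \frac{71}{36}.
Apply u(0) = -4: A + \frac{71}{36} = -4 ⇒ A = - \frac{215}{36}.
So u(n) = - \frac{215 \cdot 7^{n}}{36} + \frac{5 n}{6} + \frac{71}{36}.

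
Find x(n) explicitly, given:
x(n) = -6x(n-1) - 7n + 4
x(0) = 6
First-order linear with linear forcing.
Homogeneous solution: x_h(n) = A·(-6)^n.
Try particular x_p(n) = pn + q. Substituting:
  pn + q = -6(p(n-1) + q) - 7n + 4.
Matching the n-coefficient: p = -6p - 7 ⇒ p = -1.
Matching constants: q = 6p - 6q + 4 ⇒ q = - \frac{2}{7}.
General: x(n) = A·(-6)^n - n - \frac{2}{7}.
Apply x(0) = 6: A - \frac{2}{7} = 6 ⇒ A = \frac{44}{7}.
So x(n) = \frac{44 \left(-6\right)^{n}}{7} - n - \frac{2}{7}.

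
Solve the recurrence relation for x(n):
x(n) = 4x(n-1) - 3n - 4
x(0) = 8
First-order linear with linear forcing.
Homogeneous solution: x_h(n) = A·(4)^n.
Try particular x_p(n) = pn + q. Substituting:
  pn + q = 4(p(n-1) + q) - 3n - 4.
Matching the n-coefficient: p = 4p - 3 ⇒ p = 1.
Matching constants: q = -4p + 4q - 4 ⇒ q = \frac{8}{3}.
General: x(n) = A·(4)^n + n + \frac{8}{3}.
Apply x(0) = 8: A + \frac{8}{3} = 8 ⇒ A = \frac{16}{3}.
So x(n) = \frac{16 \cdot 4^{n}}{3} + n + \frac{8}{3}.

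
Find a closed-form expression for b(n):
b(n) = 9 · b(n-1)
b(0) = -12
Pure geometric recurrence with ratio 9.
By induction b(n) = b(0) · (9)^n = - 12 \cdot 9^{n}.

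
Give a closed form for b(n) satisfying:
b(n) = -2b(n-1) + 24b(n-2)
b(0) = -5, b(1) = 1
Characteristic equation: x² + 2x - 24 = 0, which factors as (x - (4))(x - (-6)) = 0.
Roots r₁ = 4, r₂ = -6 (distinct).
General solution: b(n) = A·(4)^n + B·(-6)^n.
From b(0) = -5: A + B = -5.
From b(1) = 1: 4A - 6B = 1.
Solving: A = - \frac{29}{10}, B = - \frac{21}{10}.
So b(n) = - \frac{21 \left(-6\right)^{n}}{10} - \frac{29 \cdot 4^{n}}{10}.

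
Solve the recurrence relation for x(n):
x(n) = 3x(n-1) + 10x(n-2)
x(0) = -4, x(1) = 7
Characteristic equation: x² - 3x - 10 = 0, which factors as (x - (-2))(x - (5)) = 0.
Roots r₁ = -2, r₂ = 5 (distinct).
General solution: x(n) = A·(-2)^n + B·(5)^n.
From x(0) = -4: A + B = -4.
From x(1) = 7: -2A + 5B = 7.
Solving: A = - \frac{27}{7}, B = - \frac{1}{7}.
So x(n) = - \frac{27 \left(-2\right)^{n}}{7} - \frac{5^{n}}{7}.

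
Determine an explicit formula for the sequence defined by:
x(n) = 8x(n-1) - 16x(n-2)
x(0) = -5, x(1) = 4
Characteristic equation: x² - 8x + 16 = 0, which is (x - (4))².
Repeated root r = 4.
General solution: x(n) = (A + Bn)·(4)^n.
From x(0) = -5: A = -5.
From x(1) = 4: (A + B)·(4) = 4 ⇒ B = 6.
So x(n) = \left(6 n - 5\right) \cdot (4)^n.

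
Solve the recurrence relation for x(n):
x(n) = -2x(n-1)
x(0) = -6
This is a homogeneous first-order recurrence with ratio -2.
By induction x(n) = x(0) · (-2)^n = - 6 \left(-2\right)^{n}.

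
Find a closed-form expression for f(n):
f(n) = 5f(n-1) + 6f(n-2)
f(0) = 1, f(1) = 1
Characteristic equation: x² - 5x - 6 = 0, which factors as (x - (6))(x - (-1)) = 0.
Roots r₁ = 6, r₂ = -1 (distinct).
General solution: f(n) = A·(6)^n + B·(-1)^n.
From f(0) = 1: A + B = 1.
From f(1) = 1: 6A - B = 1.
Solving: A = \frac{2}{7}, B = \frac{5}{7}.
So f(n) = \frac{5 \left(-1\right)^{n}}{7} + \frac{2 \cdot 6^{n}}{7}.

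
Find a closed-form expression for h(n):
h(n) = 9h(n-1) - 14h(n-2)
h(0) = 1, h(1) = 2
Characteristic equation: x² - 9x + 14 = 0, which factors as (x - (7))(x - (2)) = 0.
Roots r₁ = 7, r₂ = 2 (distinct).
General solution: h(n) = A·(7)^n + B·(2)^n.
From h(0) = 1: A + B = 1.
From h(1) = 2: 7A + 2B = 2.
Solving: A = 0, B = 1.
So h(n) = 2^{n}.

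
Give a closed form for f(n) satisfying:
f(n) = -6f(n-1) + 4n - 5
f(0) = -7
First-order linear with linear forcing.
Homogeneous solution: f_h(n) = A·(-6)^n.
Try particular f_p(n) = pn + q. Substituting:
  pn + q = -6(p(n-1) + q) + 4n - 5.
Matching the n-coefficient: p = -6p + 4 ⇒ p = \frac{4}{7}.
Matching constants: q = 6p - 6q - 5 ⇒ q = - \frac{11}{49}.
General: f(n) = A·(-6)^n + \frac{4 n}{7} - \frac{11}{49}.
Apply f(0) = -7: A - \frac{11}{49} = -7 ⇒ A = - \frac{332}{49}.
So f(n) = - \frac{332 \left(-6\right)^{n}}{49} + \frac{4 n}{7} - \frac{11}{49}.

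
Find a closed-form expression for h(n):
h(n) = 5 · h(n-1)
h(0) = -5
Pure geometric recurrence with ratio 5.
By induction h(n) = h(0) · (5)^n = - 5 \cdot 5^{n}.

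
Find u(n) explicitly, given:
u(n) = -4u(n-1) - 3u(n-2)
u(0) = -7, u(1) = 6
Characteristic equation: x² + 4x + 3 = 0, which factors as (x - (-3))(x - (-1)) = 0.
Roots r₁ = -3, r₂ = -1 (distinct).
General solution: u(n) = A·(-3)^n + B·(-1)^n.
From u(0) = -7: A + B = -7.
From u(1) = 6: -3A - B = 6.
Solving: A = \frac{1}{2}, B = - \frac{15}{2}.
So u(n) = - \frac{15 \left(-1\right)^{n}}{2} + \frac{\left(-3\right)^{n}}{2}.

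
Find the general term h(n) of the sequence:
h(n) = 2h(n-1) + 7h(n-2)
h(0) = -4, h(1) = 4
Characteristic equation: x² - 2x - 7 = 0.
Discriminant Δ = (2)² + 4·(7) = 32.
Roots r₁,₂ = (2 ± √32)/2, so r₁ = 1 + 2 \sqrt{2}, r₂ = 1 - 2 \sqrt{2}.
General solution: h(n) = A·r₁^n + B·r₂^n.
From the initial conditions, A + B = -4 and r₁A + r₂B = 4.
Since r₁ - r₂ = √32: A = (4 - (-4)r₂)/√32 = -2 + \sqrt{2}, and B = -4 - A = -2 - \sqrt{2}.
So h(n) = \left(-2 + \sqrt{2}\right)\left(1 + 2 \sqrt{2}\right)^n + \left(-2 - \sqrt{2}\right)\left(1 - 2 \sqrt{2}\right)^n.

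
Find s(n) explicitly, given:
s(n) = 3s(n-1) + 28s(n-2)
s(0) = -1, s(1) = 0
Characteristic equation: x² - 3x - 28 = 0, which factors as (x - (7))(x - (-4)) = 0.
Roots r₁ = 7, r₂ = -4 (distinct).
General solution: s(n) = A·(7)^n + B·(-4)^n.
From s(0) = -1: A + B = -1.
From s(1) = 0: 7A - 4B = 0.
Solving: A = - \frac{4}{11}, B = - \frac{7}{11}.
So s(n) = - \frac{7 \left(-4\right)^{n}}{11} - \frac{4 \cdot 7^{n}}{11}.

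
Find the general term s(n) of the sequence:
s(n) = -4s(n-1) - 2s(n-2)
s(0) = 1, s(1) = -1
Characteristic equation: x² + 4x + 2 = 0.
Discriminant Δ = (-4)² + 4·(-2) = 8.
Roots r₁,₂ = (-4 ± √8)/2, so r₁ = -2 + \sqrt{2}, r₂ = -2 - \sqrt{2}.
General solution: s(n) = A·r₁^n + B·r₂^n.
From the initial conditions, A + B = 1 and r₁A + r₂B = -1.
Since r₁ - r₂ = √8: A = (-1 - (1)r₂)/√8 = \frac{\sqrt{2}}{4} + \frac{1}{2}, and B = 1 - A = \frac{1}{2} - \frac{\sqrt{2}}{4}.
So s(n) = \left(\frac{\sqrt{2}}{4} + \frac{1}{2}\right)\left(-2 + \sqrt{2}\right)^n + \left(\frac{1}{2} - \frac{\sqrt{2}}{4}\right)\left(-2 - \sqrt{2}\right)^n.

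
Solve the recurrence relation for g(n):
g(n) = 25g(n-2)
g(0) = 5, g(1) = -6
Characteristic equation: x² - 25 = 0, which factors as (x - (5))(x - (-5)) = 0.
Roots r₁ = 5, r₂ = -5 (distinct).
General solution: g(n) = A·(5)^n + B·(-5)^n.
From g(0) = 5: A + B = 5.
From g(1) = -6: 5A - 5B = -6.
Solving: A = \frac{19}{10}, B = \frac{31}{10}.
So g(n) = \frac{31 \left(-5\right)^{n}}{10} + \frac{19 \cdot 5^{n}}{10}.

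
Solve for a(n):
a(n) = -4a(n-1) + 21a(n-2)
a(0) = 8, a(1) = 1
Characteristic equation: x² + 4x - 21 = 0, which factors as (x - (3))(x - (-7)) = 0.
Roots r₁ = 3, r₂ = -7 (distinct).
General solution: a(n) = A·(3)^n + B·(-7)^n.
From a(0) = 8: A + B = 8.
From a(1) = 1: 3A - 7B = 1.
Solving: A = \frac{57}{10}, B = \frac{23}{10}.
So a(n) = \frac{23 \left(-7\right)^{n}}{10} + \frac{57 \cdot 3^{n}}{10}.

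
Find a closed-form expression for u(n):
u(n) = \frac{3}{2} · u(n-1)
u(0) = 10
Pure geometric recurrence with ratio \frac{3}{2}.
By induction u(n) = u(0) · (\frac{3}{2})^n = 10 \left(\frac{3}{2}\right)^{n}.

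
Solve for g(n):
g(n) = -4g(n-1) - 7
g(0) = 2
First-order linear non-homogeneous.
Homogeneous solution: g_h(n) = A·(-4)^n.
Try constant particular solution g_p = K: K = -4K - 7 ⇒ K = - \frac{7}{5}.
General: g(n) = A·(-4)^n - \frac{7}{5}.
Apply g(0) = 2: A - \frac{7}{5} = 2 ⇒ A = \frac{17}{5}.
So g(n) = \frac{17 \left(-4\right)^{n}}{5} - \frac{7}{5}.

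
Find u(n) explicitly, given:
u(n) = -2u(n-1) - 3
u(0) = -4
First-order linear non-homogeneous.
Homogeneous solution: u_h(n) = A·(-2)^n.
Try constant particular solution u_p = K: K = -2K - 3 ⇒ K = -1.
General: u(n) = A·(-2)^n - 1.
Apply u(0) = -4: A - 1 = -4 ⇒ A = -3.
So u(n) = - 3 \left(-2\right)^{n} - 1.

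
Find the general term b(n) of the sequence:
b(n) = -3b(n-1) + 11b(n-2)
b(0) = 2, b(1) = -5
Characteristic equation: x² + 3x - 11 = 0.
Discriminant Δ = (-3)² + 4·(11) = 53.
Roots r₁,₂ = (-3 ± √53)/2, so r₁ = - \frac{3}{2} + \frac{\sqrt{53}}{2}, r₂ = - \frac{\sqrt{53}}{2} - \frac{3}{2}.
General solution: b(n) = A·r₁^n + B·r₂^n.
From the initial conditions, A + B = 2 and r₁A + r₂B = -5.
Since r₁ - r₂ = √53: A = (-5 - (2)r₂)/√53 = 1 - \frac{2 \sqrt{53}}{53}, and B = 2 - A = \frac{2 \sqrt{53}}{53} + 1.
So b(n) = \left(1 - \frac{2 \sqrt{53}}{53}\right)\left(- \frac{3}{2} + \frac{\sqrt{53}}{2}\right)^n + \left(\frac{2 \sqrt{53}}{53} + 1\right)\left(- \frac{\sqrt{53}}{2} - \frac{3}{2}\right)^n.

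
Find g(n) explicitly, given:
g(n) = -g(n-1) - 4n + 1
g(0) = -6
First-order linear with linear forcing.
Homogeneous solution: g_h(n) = A·(-1)^n.
Try particular g_p(n) = pn + q. Substituting:
  pn + q = -(p(n-1) + q) - 4n + 1.
Matching the n-coefficient: p = -p - 4 ⇒ p = -2.
Matching constants: q = p - q + 1 ⇒ q = - \frac{1}{2}.
General: g(n) = A·(-1)^n - 2 n - \frac{1}{2}.
Apply g(0) = -6: A - \frac{1}{2} = -6 ⇒ A = - \frac{11}{2}.
So g(n) = - \frac{11 \left(-1\right)^{n}}{2} - 2 n - \frac{1}{2}.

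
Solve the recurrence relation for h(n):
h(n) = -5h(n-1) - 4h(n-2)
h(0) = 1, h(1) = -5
Characteristic equation: x² + 5x + 4 = 0, which factors as (x - (-4))(x - (-1)) = 0.
Roots r₁ = -4, r₂ = -1 (distinct).
General solution: h(n) = A·(-4)^n + B·(-1)^n.
From h(0) = 1: A + B = 1.
From h(1) = -5: -4A - B = -5.
Solving: A = \frac{4}{3}, B = - \frac{1}{3}.
So h(n) = - \frac{\left(-1\right)^{n}}{3} + \frac{4 \left(-4\right)^{n}}{3}.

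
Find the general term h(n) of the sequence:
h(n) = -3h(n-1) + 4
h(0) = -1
First-order linear non-homogeneous.
Homogeneous solution: h_h(n) = A·(-3)^n.
Try constant particular solution h_p = K: K = -3K + 4 ⇒ K = 1.
General: h(n) = A·(-3)^n + 1.
Apply h(0) = -1: A + 1 = -1 ⇒ A = -2.
So h(n) = 1 - 2 \left(-3\right)^{n}.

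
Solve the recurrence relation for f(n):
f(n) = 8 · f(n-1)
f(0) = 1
Pure geometric recurrence with ratio 8.
By induction f(n) = f(0) · (8)^n = 8^{n}.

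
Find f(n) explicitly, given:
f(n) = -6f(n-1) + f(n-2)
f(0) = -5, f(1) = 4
Characteristic equation: x² + 6x - 1 = 0.
Discriminant Δ = (-6)² + 4·(1) = 40.
Roots r₁,₂ = (-6 ± √40)/2, so r₁ = -3 + \sqrt{10}, r₂ = - \sqrt{10} - 3.
General solution: f(n) = A·r₁^n + B·r₂^n.
From the initial conditions, A + B = -5 and r₁A + r₂B = 4.
Since r₁ - r₂ = √40: A = (4 - (-5)r₂)/√40 = - \frac{5}{2} - \frac{11 \sqrt{10}}{20}, and B = -5 - A = - \frac{5}{2} + \frac{11 \sqrt{10}}{20}.
So f(n) = \left(- \frac{5}{2} - \frac{11 \sqrt{10}}{20}\right)\left(-3 + \sqrt{10}\right)^n + \left(- \frac{5}{2} + \frac{11 \sqrt{10}}{20}\right)\left(- \sqrt{10} - 3\right)^n.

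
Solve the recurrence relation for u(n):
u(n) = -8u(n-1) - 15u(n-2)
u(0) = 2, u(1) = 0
Characteristic equation: x² + 8x + 15 = 0, which factors as (x - (-3))(x - (-5)) = 0.
Roots r₁ = -3, r₂ = -5 (distinct).
General solution: u(n) = A·(-3)^n + B·(-5)^n.
From u(0) = 2: A + B = 2.
From u(1) = 0: -3A - 5B = 0.
Solving: A = 5, B = -3.
So u(n) = 5 \left(-3\right)^{n} - 3 \left(-5\right)^{n}.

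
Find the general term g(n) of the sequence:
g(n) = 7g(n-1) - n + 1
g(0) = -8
First-order linear with linear forcing.
Homogeneous solution: g_h(n) = A·(7)^n.
Try particular g_p(n) = pn + q. Substituting:
  pn + q = 7(p(n-1) + q) - n + 1.
Matching the n-coefficient: p = 7p - 1 ⇒ p = \frac{1}{6}.
Matching constants: q = -7p + 7q + 1 ⇒ q = \frac{1}{36}.
General: g(n) = A·(7)^n + \frac{n}{6} + \frac{1}{36}.
Apply g(0) = -8: A + \frac{1}{36} = -8 ⇒ A = - \frac{289}{36}.
So g(n) = - \frac{289 \cdot 7^{n}}{36} + \frac{n}{6} + \frac{1}{36}.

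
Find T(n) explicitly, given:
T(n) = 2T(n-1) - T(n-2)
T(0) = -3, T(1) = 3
Characteristic equation: x² - 2x + 1 = 0, which is (x - (1))².
Repeated root r = 1.
General solution: T(n) = (A + Bn)·(1)^n.
From T(0) = -3: A = -3.
From T(1) = 3: (A + B)·(1) = 3 ⇒ B = 6.
So T(n) = \left(6 n - 3\right) \cdot (1)^n.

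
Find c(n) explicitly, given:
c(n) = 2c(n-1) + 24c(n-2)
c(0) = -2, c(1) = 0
Characteristic equation: x² - 2x - 24 = 0, which factors as (x - (-4))(x - (6)) = 0.
Roots r₁ = -4, r₂ = 6 (distinct).
General solution: c(n) = A·(-4)^n + B·(6)^n.
From c(0) = -2: A + B = -2.
From c(1) = 0: -4A + 6B = 0.
Solving: A = - \frac{6}{5}, B = - \frac{4}{5}.
So c(n) = - \frac{6 \left(-4\right)^{n}}{5} - \frac{4 \cdot 6^{n}}{5}.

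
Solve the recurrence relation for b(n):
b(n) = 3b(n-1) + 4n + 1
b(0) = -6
First-order linear with linear forcing.
Homogeneous solution: b_h(n) = A·(3)^n.
Try particular b_p(n) = pn + q. Substituting:
  pn + q = 3(p(n-1) + q) + 4n + 1.
Matching the n-coefficient: p = 3p + 4 ⇒ p = -2.
Matching constants: q = -3p + 3q + 1 ⇒ q = - \frac{7}{2}.
General: b(n) = A·(3)^n - 2 n - \frac{7}{2}.
Apply b(0) = -6: A - \frac{7}{2} = -6 ⇒ A = - \frac{5}{2}.
So b(n) = - \frac{5 \cdot 3^{n}}{2} - 2 n - \frac{7}{2}.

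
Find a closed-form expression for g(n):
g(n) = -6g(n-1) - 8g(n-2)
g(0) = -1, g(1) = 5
Characteristic equation: x² + 6x + 8 = 0, which factors as (x - (-2))(x - (-4)) = 0.
Roots r₁ = -2, r₂ = -4 (distinct).
General solution: g(n) = A·(-2)^n + B·(-4)^n.
From g(0) = -1: A + B = -1.
From g(1) = 5: -2A - 4B = 5.
Solving: A = \frac{1}{2}, B = - \frac{3}{2}.
So g(n) = \frac{\left(-2\right)^{n}}{2} - \frac{3 \left(-4\right)^{n}}{2}.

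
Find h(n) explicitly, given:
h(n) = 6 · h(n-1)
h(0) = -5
Pure geometric recurrence with ratio 6.
By induction h(n) = h(0) · (6)^n = - 5 \cdot 6^{n}.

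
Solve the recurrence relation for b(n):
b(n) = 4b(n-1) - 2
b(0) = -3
First-order linear non-homogeneous.
Homogeneous solution: b_h(n) = A·(4)^n.
Try constant particular solution b_p = K: K = 4K - 2 ⇒ K = \frac{2}{3}.
General: b(n) = A·(4)^n + \frac{2}{3}.
Apply b(0) = -3: A + \frac{2}{3} = -3 ⇒ A = - \frac{11}{3}.
So b(n) = \frac{2}{3} - \frac{11 \cdot 4^{n}}{3}.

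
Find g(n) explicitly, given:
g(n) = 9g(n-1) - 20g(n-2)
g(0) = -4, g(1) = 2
Characteristic equation: x² - 9x + 20 = 0, which factors as (x - (4))(x - (5)) = 0.
Roots r₁ = 4, r₂ = 5 (distinct).
General solution: g(n) = A·(4)^n + B·(5)^n.
From g(0) = -4: A + B = -4.
From g(1) = 2: 4A + 5B = 2.
Solving: A = -22, B = 18.
So g(n) = - 22 \cdot 4^{n} + 18 \cdot 5^{n}.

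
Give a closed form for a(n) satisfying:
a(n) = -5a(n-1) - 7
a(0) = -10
First-order linear non-homogeneous.
Homogeneous solution: a_h(n) = A·(-5)^n.
Try constant particular solution a_p = K: K = -5K - 7 ⇒ K = - \frac{7}{6}.
General: a(n) = A·(-5)^n - \frac{7}{6}.
Apply a(0) = -10: A - \frac{7}{6} = -10 ⇒ A = - \frac{53}{6}.
So a(n) = - \frac{53 \left(-5\right)^{n}}{6} - \frac{7}{6}.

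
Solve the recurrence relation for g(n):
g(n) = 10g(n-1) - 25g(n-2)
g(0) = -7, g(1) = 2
Characteristic equation: x² - 10x + 25 = 0, which is (x - (5))².
Repeated root r = 5.
General solution: g(n) = (A + Bn)·(5)^n.
From g(0) = -7: A = -7.
From g(1) = 2: (A + B)·(5) = 2 ⇒ B = \frac{37}{5}.
So g(n) = \left(\frac{37 n}{5} - 7\right) \cdot (5)^n.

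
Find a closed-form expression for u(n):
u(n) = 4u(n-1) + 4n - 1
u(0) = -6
First-order linear with linear forcing.
Homogeneous solution: u_h(n) = A·(4)^n.
Try particular u_p(n) = pn + q. Substituting:
  pn + q = 4(p(n-1) + q) + 4n - 1.
Matching the n-coefficient: p = 4p + 4 ⇒ p = - \frac{4}{3}.
Matching constants: q = -4p + 4q - 1 ⇒ q = - \frac{13}{9}.
General: u(n) = A·(4)^n - \frac{4 n}{3} - \frac{13}{9}.
Apply u(0) = -6: A - \frac{13}{9} = -6 ⇒ A = - \frac{41}{9}.
So u(n) = - \frac{41 \cdot 4^{n}}{9} - \frac{4 n}{3} - \frac{13}{9}.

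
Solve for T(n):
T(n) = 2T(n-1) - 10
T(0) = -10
First-order linear non-homogeneous.
Homogeneous solution: T_h(n) = A·(2)^n.
Try constant particular solution T_p = K: K = 2K - 10 ⇒ K = 10.
General: T(n) = A·(2)^n + 10.
Apply T(0) = -10: A + 10 = -10 ⇒ A = -20.
So T(n) = 10 - 20 \cdot 2^{n}.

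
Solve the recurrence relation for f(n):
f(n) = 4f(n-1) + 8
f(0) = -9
First-order linear non-homogeneous.
Homogeneous solution: f_h(n) = A·(4)^n.
Try constant particular solution f_p = K: K = 4K + 8 ⇒ K = - \frac{8}{3}.
General: f(n) = A·(4)^n - \frac{8}{3}.
Apply f(0) = -9: A - \frac{8}{3} = -9 ⇒ A = - \frac{19}{3}.
So f(n) = - \frac{19 \cdot 4^{n}}{3} - \frac{8}{3}.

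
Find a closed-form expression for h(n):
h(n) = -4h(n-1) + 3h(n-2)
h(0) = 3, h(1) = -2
Characteristic equation: x² + 4x - 3 = 0.
Discriminant Δ = (-4)² + 4·(3) = 28.
Roots r₁,₂ = (-4 ± √28)/2, so r₁ = -2 + \sqrt{7}, r₂ = - \sqrt{7} - 2.
General solution: h(n) = A·r₁^n + B·r₂^n.
From the initial conditions, A + B = 3 and r₁A + r₂B = -2.
Since r₁ - r₂ = √28: A = (-2 - (3)r₂)/√28 = \frac{2 \sqrt{7}}{7} + \frac{3}{2}, and B = 3 - A = \frac{3}{2} - \frac{2 \sqrt{7}}{7}.
So h(n) = \left(\frac{2 \sqrt{7}}{7} + \frac{3}{2}\right)\left(-2 + \sqrt{7}\right)^n + \left(\frac{3}{2} - \frac{2 \sqrt{7}}{7}\right)\left(- \sqrt{7} - 2\right)^n.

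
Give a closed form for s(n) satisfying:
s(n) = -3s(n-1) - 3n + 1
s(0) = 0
First-order linear with linear forcing.
Homogeneous solution: s_h(n) = A·(-3)^n.
Try particular s_p(n) = pn + q. Substituting:
  pn + q = -3(p(n-1) + q) - 3n + 1.
Matching the n-coefficient: p = -3p - 3 ⇒ p = - \frac{3}{4}.
Matching constants: q = 3p - 3q + 1 ⇒ q = - \frac{5}{16}.
General: s(n) = A·(-3)^n - \frac{3 n}{4} - \frac{5}{16}.
Apply s(0) = 0: A - \frac{5}{16} = 0 ⇒ A = \frac{5}{16}.
So s(n) = \frac{5 \left(-3\right)^{n}}{16} - \frac{3 n}{4} - \frac{5}{16}.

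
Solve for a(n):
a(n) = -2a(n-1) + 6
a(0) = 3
First-order linear non-homogeneous.
Homogeneous solution: a_h(n) = A·(-2)^n.
Try constant particular solution a_p = K: K = -2K + 6 ⇒ K = 2.
General: a(n) = A·(-2)^n + 2.
Apply a(0) = 3: A + 2 = 3 ⇒ A = 1.
So a(n) = \left(-2\right)^{n} + 2.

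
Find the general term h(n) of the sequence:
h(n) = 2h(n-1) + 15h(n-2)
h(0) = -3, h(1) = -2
Characteristic equation: x² - 2x - 15 = 0, which factors as (x - (-3))(x - (5)) = 0.
Roots r₁ = -3, r₂ = 5 (distinct).
General solution: h(n) = A·(-3)^n + B·(5)^n.
From h(0) = -3: A + B = -3.
From h(1) = -2: -3A + 5B = -2.
Solving: A = - \frac{13}{8}, B = - \frac{11}{8}.
So h(n) = - \frac{13 \left(-3\right)^{n}}{8} - \frac{11 \cdot 5^{n}}{8}.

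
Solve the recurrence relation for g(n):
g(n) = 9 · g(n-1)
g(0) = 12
Pure geometric recurrence with ratio 9.
By induction g(n) = g(0) · (9)^n = 12 \cdot 9^{n}.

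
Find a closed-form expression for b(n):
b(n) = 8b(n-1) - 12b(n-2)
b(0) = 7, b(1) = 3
Characteristic equation: x² - 8x + 12 = 0, which factors as (x - (6))(x - (2)) = 0.
Roots r₁ = 6, r₂ = 2 (distinct).
General solution: b(n) = A·(6)^n + B·(2)^n.
From b(0) = 7: A + B = 7.
From b(1) = 3: 6A + 2B = 3.
Solving: A = - \frac{11}{4}, B = \frac{39}{4}.
So b(n) = \frac{39 \cdot 2^{n}}{4} - \frac{11 \cdot 6^{n}}{4}.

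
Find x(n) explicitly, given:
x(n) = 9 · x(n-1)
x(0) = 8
Pure geometric recurrence with ratio 9.
By induction x(n) = x(0) · (9)^n = 8 \cdot 9^{n}.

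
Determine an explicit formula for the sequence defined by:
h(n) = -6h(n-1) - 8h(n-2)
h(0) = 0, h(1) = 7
Characteristic equation: x² + 6x + 8 = 0, which factors as (x - (-4))(x - (-2)) = 0.
Roots r₁ = -4, r₂ = -2 (distinct).
General solution: h(n) = A·(-4)^n + B·(-2)^n.
From h(0) = 0: A + B = 0.
From h(1) = 7: -4A - 2B = 7.
Solving: A = - \frac{7}{2}, B = \frac{7}{2}.
So h(n) = \frac{7 \left(-2\right)^{n}}{2} - \frac{7 \left(-4\right)^{n}}{2}.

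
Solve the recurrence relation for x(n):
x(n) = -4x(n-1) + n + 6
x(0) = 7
First-order linear with linear forcing.
Homogeneous solution: x_h(n) = A·(-4)^n.
Try particular x_p(n) = pn + q. Substituting:
  pn + q = -4(p(n-1) + q) + n + 6.
Matching the n-coefficient: p = -4p + 1 ⇒ p = \frac{1}{5}.
Matching constants: q = 4p - 4q + 6 ⇒ q = \frac{34}{25}.
General: x(n) = A·(-4)^n + \frac{n}{5} + \frac{34}{25}.
Apply x(0) = 7: A + \frac{34}{25} = 7 ⇒ A = \frac{141}{25}.
So x(n) = \frac{141 \left(-4\right)^{n}}{25} + \frac{n}{5} + \frac{34}{25}.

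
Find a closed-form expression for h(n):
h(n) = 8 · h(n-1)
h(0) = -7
Pure geometric recurrence with ratio 8.
By induction h(n) = h(0) · (8)^n = - 7 \cdot 8^{n}.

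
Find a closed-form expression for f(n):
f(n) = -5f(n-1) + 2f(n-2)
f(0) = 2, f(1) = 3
Characteristic equation: x² + 5x - 2 = 0.
Discriminant Δ = (-5)² + 4·(2) = 33.
Roots r₁,₂ = (-5 ± √33)/2, so r₁ = - \frac{5}{2} + \frac{\sqrt{33}}{2}, r₂ = - \frac{\sqrt{33}}{2} - \frac{5}{2}.
General solution: f(n) = A·r₁^n + B·r₂^n.
From the initial conditions, A + B = 2 and r₁A + r₂B = 3.
Since r₁ - r₂ = √33: A = (3 - (2)r₂)/√33 = 1 + \frac{8 \sqrt{33}}{33}, and B = 2 - A = 1 - \frac{8 \sqrt{33}}{33}.
So f(n) = \left(1 + \frac{8 \sqrt{33}}{33}\right)\left(- \frac{5}{2} + \frac{\sqrt{33}}{2}\right)^n + \left(1 - \frac{8 \sqrt{33}}{33}\right)\left(- \frac{\sqrt{33}}{2} - \frac{5}{2}\right)^n.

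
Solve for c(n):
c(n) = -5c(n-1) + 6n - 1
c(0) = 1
First-order linear with linear forcing.
Homogeneous solution: c_h(n) = A·(-5)^n.
Try particular c_p(n) = pn + q. Substituting:
  pn + q = -5(p(n-1) + q) + 6n - 1.
Matching the n-coefficient: p = -5p + 6 ⇒ p = 1.
Matching constants: q = 5p - 5q - 1 ⇒ q = \frac{2}{3}.
General: c(n) = A·(-5)^n + n + \frac{2}{3}.
Apply c(0) = 1: A + \frac{2}{3} = 1 ⇒ A = \frac{1}{3}.
So c(n) = \frac{\left(-5\right)^{n}}{3} + n + \frac{2}{3}.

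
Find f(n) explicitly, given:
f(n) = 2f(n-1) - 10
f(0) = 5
First-order linear non-homogeneous.
Homogeneous solution: f_h(n) = A·(2)^n.
Try constant particular solution f_p = K: K = 2K - 10 ⇒ K = 10.
General: f(n) = A·(2)^n + 10.
Apply f(0) = 5: A + 10 = 5 ⇒ A = -5.
So f(n) = 10 - 5 \cdot 2^{n}.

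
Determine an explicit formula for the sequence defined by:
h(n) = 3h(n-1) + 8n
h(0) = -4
First-order linear with linear forcing.
Homogeneous solution: h_h(n) = A·(3)^n.
Try particular h_p(n) = pn + q. Substituting:
  pn + q = 3(p(n-1) + q) + 8n.
Matching the n-coefficient: p = 3p + 8 ⇒ p = -4.
Matching constants: q = -3p + 3q ⇒ q = -6.
General: h(n) = A·(3)^n - 4 n - 6.
Apply h(0) = -4: A - 6 = -4 ⇒ A = 2.
So h(n) = 2 \cdot 3^{n} - 4 n - 6.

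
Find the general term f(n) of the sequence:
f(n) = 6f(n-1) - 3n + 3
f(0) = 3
First-order linear with linear forcing.
Homogeneous solution: f_h(n) = A·(6)^n.
Try particular f_p(n) = pn + q. Substituting:
  pn + q = 6(p(n-1) + q) - 3n + 3.
Matching the n-coefficient: p = 6p - 3 ⇒ p = \frac{3}{5}.
Matching constants: q = -6p + 6q + 3 ⇒ q = \frac{3}{25}.
General: f(n) = A·(6)^n + \frac{3 n}{5} + \frac{3}{25}.
Apply f(0) = 3: A + \frac{3}{25} = 3 ⇒ A = \frac{72}{25}.
So f(n) = \frac{72 \cdot 6^{n}}{25} + \frac{3 n}{5} + \frac{3}{25}.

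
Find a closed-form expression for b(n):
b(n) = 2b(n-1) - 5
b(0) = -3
First-order linear non-homogeneous.
Homogeneous solution: b_h(n) = A·(2)^n.
Try constant particular solution b_p = K: K = 2K - 5 ⇒ K = 5.
General: b(n) = A·(2)^n + 5.
Apply b(0) = -3: A + 5 = -3 ⇒ A = -8.
So b(n) = 5 - 8 \cdot 2^{n}.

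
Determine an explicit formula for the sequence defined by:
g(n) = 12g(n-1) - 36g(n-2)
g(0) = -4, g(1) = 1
Characteristic equation: x² - 12x + 36 = 0, which is (x - (6))².
Repeated root r = 6.
General solution: g(n) = (A + Bn)·(6)^n.
From g(0) = -4: A = -4.
From g(1) = 1: (A + B)·(6) = 1 ⇒ B = \frac{25}{6}.
So g(n) = \left(\frac{25 n}{6} - 4\right) \cdot (6)^n.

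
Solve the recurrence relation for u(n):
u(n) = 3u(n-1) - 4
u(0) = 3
First-order linear non-homogeneous.
Homogeneous solution: u_h(n) = A·(3)^n.
Try constant particular solution u_p = K: K = 3K - 4 ⇒ K = 2.
General: u(n) = A·(3)^n + 2.
Apply u(0) = 3: A + 2 = 3 ⇒ A = 1.
So u(n) = 3^{n} + 2.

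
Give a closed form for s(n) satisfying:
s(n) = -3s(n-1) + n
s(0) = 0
First-order linear with linear forcing.
Homogeneous solution: s_h(n) = A·(-3)^n.
Try particular s_p(n) = pn + q. Substituting:
  pn + q = -3(p(n-1) + q) + n.
Matching the n-coefficient: p = -3p + 1 ⇒ p = \frac{1}{4}.
Matching constants: q = 3p - 3q ⇒ q = \frac{3}{16}.
General: s(n) = A·(-3)^n + \frac{n}{4} + \frac{3}{16}.
Apply s(0) = 0: A + \frac{3}{16} = 0 ⇒ A = - \frac{3}{16}.
So s(n) = - \frac{3 \left(-3\right)^{n}}{16} + \frac{n}{4} + \frac{3}{16}.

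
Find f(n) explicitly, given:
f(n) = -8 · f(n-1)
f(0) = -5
Pure geometric recurrence with ratio -8.
By induction f(n) = f(0) · (-8)^n = - 5 \left(-8\right)^{n}.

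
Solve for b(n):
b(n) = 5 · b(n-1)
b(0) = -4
Pure geometric recurrence with ratio 5.
By induction b(n) = b(0) · (5)^n = - 4 \cdot 5^{n}.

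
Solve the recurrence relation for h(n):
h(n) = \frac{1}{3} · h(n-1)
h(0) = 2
Pure geometric recurrence with ratio \frac{1}{3}.
By induction h(n) = h(0) · (\frac{1}{3})^n = 2 \cdot 3^{- n}.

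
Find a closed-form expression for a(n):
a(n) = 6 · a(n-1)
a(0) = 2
Pure geometric recurrence with ratio 6.
By induction a(n) = a(0) · (6)^n = 2 \cdot 6^{n}.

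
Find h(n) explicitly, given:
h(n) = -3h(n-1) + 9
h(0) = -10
First-order linear non-homogeneous.
Homogeneous solution: h_h(n) = A·(-3)^n.
Try constant particular solution h_p = K: K = -3K + 9 ⇒ K = \frac{9}{4}.
General: h(n) = A·(-3)^n + \frac{9}{4}.
Apply h(0) = -10: A + \frac{9}{4} = -10 ⇒ A = - \frac{49}{4}.
So h(n) = \frac{9}{4} - \frac{49 \left(-3\right)^{n}}{4}.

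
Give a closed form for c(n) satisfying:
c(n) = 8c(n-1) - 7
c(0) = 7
First-order linear non-homogeneous.
Homogeneous solution: c_h(n) = A·(8)^n.
Try constant particular solution c_p = K: K = 8K - 7 ⇒ K = 1.
General: c(n) = A·(8)^n + 1.
Apply c(0) = 7: A + 1 = 7 ⇒ A = 6.
So c(n) = 6 \cdot 8^{n} + 1.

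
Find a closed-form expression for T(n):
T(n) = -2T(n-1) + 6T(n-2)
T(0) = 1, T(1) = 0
Characteristic equation: x² + 2x - 6 = 0.
Discriminant Δ = (-2)² + 4·(6) = 28.
Roots r₁,₂ = (-2 ± √28)/2, so r₁ = -1 + \sqrt{7}, r₂ = - \sqrt{7} - 1.
General solution: T(n) = A·r₁^n + B·r₂^n.
From the initial conditions, A + B = 1 and r₁A + r₂B = 0.
Since r₁ - r₂ = √28: A = (0 - (1)r₂)/√28 = \frac{\sqrt{7}}{14} + \frac{1}{2}, and B = 1 - A = \frac{1}{2} - \frac{\sqrt{7}}{14}.
So T(n) = \left(\frac{\sqrt{7}}{14} + \frac{1}{2}\right)\left(-1 + \sqrt{7}\right)^n + \left(\frac{1}{2} - \frac{\sqrt{7}}{14}\right)\left(- \sqrt{7} - 1\right)^n.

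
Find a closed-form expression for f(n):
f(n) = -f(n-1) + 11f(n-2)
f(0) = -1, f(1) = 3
Characteristic equation: x² + x - 11 = 0.
Discriminant Δ = (-1)² + 4·(11) = 45.
Roots r₁,₂ = (-1 ± √45)/2, so r₁ = - \frac{1}{2} + \frac{3 \sqrt{5}}{2}, r₂ = - \frac{3 \sqrt{5}}{2} - \frac{1}{2}.
General solution: f(n) = A·r₁^n + B·r₂^n.
From the initial conditions, A + B = -1 and r₁A + r₂B = 3.
Since r₁ - r₂ = √45: A = (3 - (-1)r₂)/√45 = - \frac{1}{2} + \frac{\sqrt{5}}{6}, and B = -1 - A = - \frac{1}{2} - \frac{\sqrt{5}}{6}.
So f(n) = \left(- \frac{1}{2} + \frac{\sqrt{5}}{6}\right)\left(- \frac{1}{2} + \frac{3 \sqrt{5}}{2}\right)^n + \left(- \frac{1}{2} - \frac{\sqrt{5}}{6}\right)\left(- \frac{3 \sqrt{5}}{2} - \frac{1}{2}\right)^n.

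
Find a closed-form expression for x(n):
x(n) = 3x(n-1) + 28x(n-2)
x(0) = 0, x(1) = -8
Characteristic equation: x² - 3x - 28 = 0, which factors as (x - (7))(x - (-4)) = 0.
Roots r₁ = 7, r₂ = -4 (distinct).
General solution: x(n) = A·(7)^n + B·(-4)^n.
From x(0) = 0: A + B = 0.
From x(1) = -8: 7A - 4B = -8.
Solving: A = - \frac{8}{11}, B = \frac{8}{11}.
So x(n) = \frac{8 \left(-4\right)^{n}}{11} - \frac{8 \cdot 7^{n}}{11}.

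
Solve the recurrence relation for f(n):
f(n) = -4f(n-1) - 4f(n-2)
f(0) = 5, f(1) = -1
Characteristic equation: x² + 4x + 4 = 0, which is (x - (-2))².
Repeated root r = -2.
General solution: f(n) = (A + Bn)·(-2)^n.
From f(0) = 5: A = 5.
From f(1) = -1: (A + B)·(-2) = -1 ⇒ B = - \frac{9}{2}.
So f(n) = \left(5 - \frac{9 n}{2}\right) \cdot (-2)^n.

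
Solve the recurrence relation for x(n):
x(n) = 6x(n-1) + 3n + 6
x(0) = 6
First-order linear with linear forcing.
Homogeneous solution: x_h(n) = A·(6)^n.
Try particular x_p(n) = pn + q. Substituting:
  pn + q = 6(p(n-1) + q) + 3n + 6.
Matching the n-coefficient: p = 6p + 3 ⇒ p = - \frac{3}{5}.
Matching constants: q = -6p + 6q + 6 ⇒ q = - \frac{48}{25}.
General: x(n) = A·(6)^n - \frac{3 n}{5} - \frac{48}{25}.
Apply x(0) = 6: A - \frac{48}{25} = 6 ⇒ A = \frac{198}{25}.
So x(n) = \frac{198 \cdot 6^{n}}{25} - \frac{3 n}{5} - \frac{48}{25}.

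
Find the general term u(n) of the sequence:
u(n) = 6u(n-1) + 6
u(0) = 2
First-order linear non-homogeneous.
Homogeneous solution: u_h(n) = A·(6)^n.
Try constant particular solution u_p = K: K = 6K + 6 ⇒ K = - \frac{6}{5}.
General: u(n) = A·(6)^n - \frac{6}{5}.
Apply u(0) = 2: A - \frac{6}{5} = 2 ⇒ A = \frac{16}{5}.
So u(n) = \frac{16 \cdot 6^{n}}{5} - \frac{6}{5}.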